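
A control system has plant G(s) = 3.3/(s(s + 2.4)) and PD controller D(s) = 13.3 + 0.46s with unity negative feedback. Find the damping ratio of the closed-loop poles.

Forward path: (13.3 + 0.46s)·3.3/(s(s+2.4)). The closed-loop characteristic equation is s² + (2.4 + 3.3·0.46)s + 3.3·13.3 = 0.
That is s² + 3.918s + 43.89 = 0, so ω_n = 6.625 rad/s and ζ = 3.918/(2·6.625) = 0.2957.

ζ = 0.296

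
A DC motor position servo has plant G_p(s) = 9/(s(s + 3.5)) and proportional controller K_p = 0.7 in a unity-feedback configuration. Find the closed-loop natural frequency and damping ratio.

ω_n = 2.51 rad/s, ζ = 0.697

With unity feedback the closed-loop characteristic equation is s² + 3.5s + 0.7·9 = s² + 3.5s + 6.3 = 0.
So ω_n² = 6.3 ⇒ ω_n = 2.51 rad/s, and ζ = 3.5/(2ω_n) = 0.697.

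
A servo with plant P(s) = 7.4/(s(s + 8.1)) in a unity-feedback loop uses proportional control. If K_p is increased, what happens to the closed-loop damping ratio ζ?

decrease

ζ = 8.1/(2√(7.4K_p)); increasing K_p raises the denominator, so ζ falls.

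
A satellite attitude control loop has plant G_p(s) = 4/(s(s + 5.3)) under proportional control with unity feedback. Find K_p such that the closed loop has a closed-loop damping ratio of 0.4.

Closed-loop characteristic equation: s² + 5.3s + K_p·4 = 0.
So ω_n = √(4K_p) and 2ζω_n = 5.3, giving ζ = 5.3/(2√(4K_p)).
Setting ζ = 0.4: √(4K_p) = 5.3/(2·0.4) = 6.625, so K_p = 43.89/4 = 11.

K_p = 11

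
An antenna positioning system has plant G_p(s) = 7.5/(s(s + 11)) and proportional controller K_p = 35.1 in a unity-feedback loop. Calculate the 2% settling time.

The closed-loop denominator s² + 11s + 263.2 gives ω_n = √263.2 = 16.22 and ζ = 11/(2ω_n) = 0.339.
2% settling time T_s ≈ 4/(ζω_n) = 4/5.5 = 0.727 s.

T_s ≈ 0.727 s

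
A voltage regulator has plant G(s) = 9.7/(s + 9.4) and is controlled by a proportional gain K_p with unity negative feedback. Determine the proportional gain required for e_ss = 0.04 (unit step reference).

Steady-state error for a unit step on this type-0 loop is 1/(1 + K_p·G(0)).
G(0) = 1.032. Require 1/(1 + K_p·1.032) = 0.04, so 1 + 1.032·K_p = 25.
K_p = (25 − 1)/1.032 = 23.3.

K_p = 23.3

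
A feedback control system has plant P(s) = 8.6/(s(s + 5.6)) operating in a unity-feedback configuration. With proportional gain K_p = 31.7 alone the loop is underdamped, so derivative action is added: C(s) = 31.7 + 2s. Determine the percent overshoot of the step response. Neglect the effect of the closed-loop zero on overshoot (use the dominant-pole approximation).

Forward path: (31.7 + 2s)·8.6/(s(s+5.6)). The closed-loop characteristic equation is s² + (5.6 + 8.6·2)s + 8.6·31.7 = 0.
That is s² + 22.8s + 272.6 = 0, so ω_n = 16.51 rad/s and ζ = 22.8/(2·16.51) = 0.6904.
%OS = 100·exp(−πζ/√(1−ζ²)) = 4.99%.

4.99%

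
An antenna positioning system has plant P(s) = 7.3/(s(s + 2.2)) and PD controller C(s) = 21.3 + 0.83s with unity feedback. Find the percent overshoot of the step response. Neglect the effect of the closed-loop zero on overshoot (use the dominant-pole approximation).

Forward path: (21.3 + 0.83s)·7.3/(s(s+2.2)). The closed-loop characteristic equation is s² + (2.2 + 7.3·0.83)s + 7.3·21.3 = 0.
That is s² + 8.259s + 155.5 = 0, so ω_n = 12.47 rad/s and ζ = 8.259/(2·12.47) = 0.3312.
%OS = 100·exp(−πζ/√(1−ζ²)) = 33.2%.

33.2%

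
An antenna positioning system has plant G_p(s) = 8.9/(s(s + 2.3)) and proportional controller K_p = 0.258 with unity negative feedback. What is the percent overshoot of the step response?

2.57%

Closed-loop characteristic equation: s² + 2.3s + 2.296 = 0, so ω_n = 1.515 rad/s and ζ = 2.3/(2·1.515) = 0.7589.
%OS = 100·exp(−πζ/√(1−ζ²)) = 100·exp(−π·0.7589/√0.424) = 2.57%.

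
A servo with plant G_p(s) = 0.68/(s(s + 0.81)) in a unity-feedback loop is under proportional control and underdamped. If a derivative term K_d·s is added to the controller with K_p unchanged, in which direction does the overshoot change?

decrease

With PD the characteristic equation becomes s² + (a + K·K_d)s + K·K_p = 0; the damping term grows, ζ rises, overshoot falls.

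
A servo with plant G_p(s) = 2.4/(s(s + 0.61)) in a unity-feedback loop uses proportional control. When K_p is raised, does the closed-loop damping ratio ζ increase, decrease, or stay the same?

decrease

ζ = 0.61/(2√(2.4K_p)); increasing K_p raises the denominator, so ζ falls.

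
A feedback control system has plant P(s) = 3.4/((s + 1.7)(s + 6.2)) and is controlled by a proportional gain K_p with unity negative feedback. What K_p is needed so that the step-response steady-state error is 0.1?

K_p = 27.9

For a type-0 loop with proportional control, e_ss = 1/(1 + K_p·P(0)).
P(0) = 0.3226. Require 1/(1 + K_p·0.3226) = 0.1, so 1 + 0.3226·K_p = 10.
K_p = (10 − 1)/0.3226 = 27.9.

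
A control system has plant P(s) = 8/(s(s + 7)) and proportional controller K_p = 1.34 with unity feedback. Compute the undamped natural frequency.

With unity feedback the closed-loop characteristic equation is s² + 7s + 1.34·8 = s² + 7s + 10.72 = 0.
So ω_n² = 10.72 ⇒ ω_n = 3.274 rad/s, and ζ = 7/(2ω_n) = 1.07.

ω_n = 3.27 rad/s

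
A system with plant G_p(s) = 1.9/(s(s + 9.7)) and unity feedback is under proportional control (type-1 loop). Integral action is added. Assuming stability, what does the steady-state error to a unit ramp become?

0

The integrator raises the loop to type 2, so K_v → ∞ and e_ss to a ramp is zero.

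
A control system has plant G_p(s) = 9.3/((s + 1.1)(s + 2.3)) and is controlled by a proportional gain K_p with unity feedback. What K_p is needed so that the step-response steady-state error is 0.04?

K_p = 6.53

For a type-0 loop with proportional control, e_ss = 1/(1 + K_p·G_p(0)).
G_p(0) = 3.676. Require 1/(1 + K_p·3.676) = 0.04, so 1 + 3.676·K_p = 25.
K_p = (25 − 1)/3.676 = 6.53.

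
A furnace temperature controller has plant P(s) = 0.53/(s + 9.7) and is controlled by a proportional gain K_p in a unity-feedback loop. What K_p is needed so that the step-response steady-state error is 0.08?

K_p = 210

The loop is type 0, so e_ss(step) = 1/(1 + K_pos) with K_pos = K_p·P(0).
P(0) = 0.05464. Require 1/(1 + K_p·0.05464) = 0.08, so 1 + 0.05464·K_p = 12.5.
K_p = (12.5 − 1)/0.05464 = 210.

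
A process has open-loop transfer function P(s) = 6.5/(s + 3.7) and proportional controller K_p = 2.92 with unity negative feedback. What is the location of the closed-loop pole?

Closed-loop transfer function: T(s) = K_p·P(s)/(1 + K_p·P(s)) = 18.98/(s + 3.7 + 18.98) = 18.98/(s + 22.68).
The closed-loop pole is at s = −22.68.

s = -22.68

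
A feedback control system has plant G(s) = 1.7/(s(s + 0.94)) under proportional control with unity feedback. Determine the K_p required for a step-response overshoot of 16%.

From %OS = 100·exp(−πζ/√(1−ζ²)) = 16%, ζ = −ln(0.16)/√(π²+ln²(0.16)) = 0.5039.
Characteristic equation s² + 0.94s + 1.7K_p = 0 gives ζ = 0.94/(2√(1.7K_p)).
Setting ζ = 0.5039: √(1.7K_p) = 0.94/(2·0.5039) = 0.9328, so K_p = 0.8701/1.7 = 0.512.

K_p = 0.512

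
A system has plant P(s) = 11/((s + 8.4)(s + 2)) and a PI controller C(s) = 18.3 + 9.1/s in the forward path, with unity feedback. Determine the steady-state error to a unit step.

The open loop C(s)P(s) has a pole at the origin (type 1), so the static position error constant is infinite and e_ss = 1/(1+∞) = 0.

0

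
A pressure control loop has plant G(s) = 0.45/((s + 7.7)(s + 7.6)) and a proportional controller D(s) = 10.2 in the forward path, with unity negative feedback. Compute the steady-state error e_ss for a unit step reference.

0.927

The loop is type 0. Static position error constant K_pos = D(0)·G(0) = 10.2·0.00769 = 0.07843.
Steady-state error to a unit step: e_ss = 1/(1+K_pos) = 1/1.078 = 0.927.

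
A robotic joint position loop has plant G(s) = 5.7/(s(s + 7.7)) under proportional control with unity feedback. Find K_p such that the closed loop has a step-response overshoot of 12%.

From %OS = 100·exp(−πζ/√(1−ζ²)) = 12%, ζ = −ln(0.12)/√(π²+ln²(0.12)) = 0.5594.
Characteristic equation s² + 7.7s + 5.7K_p = 0 gives ζ = 7.7/(2√(5.7K_p)).
Setting ζ = 0.5594: √(5.7K_p) = 7.7/(2·0.5594) = 6.882, so K_p = 47.36/5.7 = 8.31.

K_p = 8.31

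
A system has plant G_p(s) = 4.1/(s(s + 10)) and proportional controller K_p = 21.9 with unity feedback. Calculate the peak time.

T_p = 0.39 s

The closed-loop denominator s² + 10s + 89.79 gives ω_n = √89.79 = 9.476 and ζ = 10/(2ω_n) = 0.5277.
Damped frequency ω_d = ω_n√(1−ζ²) = 8.049 rad/s, so peak time T_p = π/ω_d = 0.39 s.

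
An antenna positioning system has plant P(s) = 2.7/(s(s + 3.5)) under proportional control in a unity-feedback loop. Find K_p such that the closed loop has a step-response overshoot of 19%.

From %OS = 100·exp(−πζ/√(1−ζ²)) = 19%, ζ = −ln(0.19)/√(π²+ln²(0.19)) = 0.4673.
Characteristic equation s² + 3.5s + 2.7K_p = 0 gives ζ = 3.5/(2√(2.7K_p)).
Setting ζ = 0.4673: √(2.7K_p) = 3.5/(2·0.4673) = 3.745, so K_p = 14.02/2.7 = 5.19.

K_p = 5.19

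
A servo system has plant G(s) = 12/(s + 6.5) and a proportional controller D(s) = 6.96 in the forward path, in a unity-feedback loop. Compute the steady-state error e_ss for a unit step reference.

The loop is type 0. Static position error constant K_pos = D(0)·G(0) = 6.96·1.846 = 12.85.
Steady-state error to a unit step: e_ss = 1/(1+K_pos) = 1/13.85 = 0.0722.

0.0722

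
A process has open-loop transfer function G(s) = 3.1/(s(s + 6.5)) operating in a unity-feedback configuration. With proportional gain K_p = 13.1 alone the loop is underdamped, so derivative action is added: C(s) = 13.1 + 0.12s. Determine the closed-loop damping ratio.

ζ = 0.539

Forward path: (13.1 + 0.12s)·3.1/(s(s+6.5)). The closed-loop characteristic equation is s² + (6.5 + 3.1·0.12)s + 3.1·13.1 = 0.
That is s² + 6.872s + 40.61 = 0, so ω_n = 6.373 rad/s and ζ = 6.872/(2·6.373) = 0.5392.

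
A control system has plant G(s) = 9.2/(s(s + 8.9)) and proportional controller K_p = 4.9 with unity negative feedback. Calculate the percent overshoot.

The closed-loop denominator s² + 8.9s + 45.08 gives ω_n = √45.08 = 6.714 and ζ = 8.9/(2ω_n) = 0.6628.
%OS = 100·exp(−πζ/√(1−ζ²)) = 100·exp(−π·0.6628/√0.5607) = 6.2%.

6.2%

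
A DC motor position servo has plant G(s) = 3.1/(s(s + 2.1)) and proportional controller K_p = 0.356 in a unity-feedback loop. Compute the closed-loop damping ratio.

1 + K_p·G(s) = 0 gives s² + 2.1s + 1.104 = 0.
So ω_n² = 1.104 ⇒ ω_n = 1.051 rad/s, and ζ = 2.1/(2ω_n) = 1.

ζ = 1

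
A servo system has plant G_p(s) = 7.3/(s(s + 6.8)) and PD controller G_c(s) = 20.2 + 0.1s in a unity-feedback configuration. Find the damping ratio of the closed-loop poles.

ζ = 0.31

Forward path: (20.2 + 0.1s)·7.3/(s(s+6.8)). The closed-loop characteristic equation is s² + (6.8 + 7.3·0.1)s + 7.3·20.2 = 0.
That is s² + 7.53s + 147.5 = 0, so ω_n = 12.14 rad/s and ζ = 7.53/(2·12.14) = 0.31.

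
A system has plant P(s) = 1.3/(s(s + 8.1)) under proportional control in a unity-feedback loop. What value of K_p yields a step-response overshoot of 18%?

K_p = 55

From %OS = 100·exp(−πζ/√(1−ζ²)) = 18%, ζ = −ln(0.18)/√(π²+ln²(0.18)) = 0.4791.
Characteristic equation s² + 8.1s + 1.3K_p = 0 gives ζ = 8.1/(2√(1.3K_p)).
Setting ζ = 0.4791: √(1.3K_p) = 8.1/(2·0.4791) = 8.453, so K_p = 71.46/1.3 = 55.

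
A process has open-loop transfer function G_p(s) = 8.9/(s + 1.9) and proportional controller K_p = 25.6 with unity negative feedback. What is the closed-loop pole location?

Closed-loop transfer function: T(s) = K_p·G_p(s)/(1 + K_p·G_p(s)) = 227.8/(s + 1.9 + 227.8) = 227.8/(s + 229.7).
The closed-loop pole is at s = −229.7.

s = -229.7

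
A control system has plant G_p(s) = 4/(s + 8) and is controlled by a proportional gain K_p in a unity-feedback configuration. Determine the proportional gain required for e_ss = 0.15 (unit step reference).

K_p = 11.3

Steady-state error for a unit step on this type-0 loop is 1/(1 + K_p·G_p(0)).
G_p(0) = 0.5. Require 1/(1 + K_p·0.5) = 0.15, so 1 + 0.5·K_p = 6.667.
K_p = (6.667 − 1)/0.5 = 11.3.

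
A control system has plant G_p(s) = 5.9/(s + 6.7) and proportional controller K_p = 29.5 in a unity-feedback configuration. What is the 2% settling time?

Closed-loop transfer function: T(s) = K_p·G_p(s)/(1 + K_p·G_p(s)) = 174.1/(s + 6.7 + 174.1) = 174.1/(s + 180.8).
Time constant τ = 1/180.8 = 0.005533 s, so the 2% settling time is about 4τ = 0.0221 s.

T_s ≈ 0.0221 s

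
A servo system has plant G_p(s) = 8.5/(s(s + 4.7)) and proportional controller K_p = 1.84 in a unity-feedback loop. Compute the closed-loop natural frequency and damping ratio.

ω_n = 3.95 rad/s, ζ = 0.594

1 + K_p·G_p(s) = 0 gives s² + 4.7s + 15.64 = 0.
So ω_n² = 15.64 ⇒ ω_n = 3.955 rad/s, and ζ = 4.7/(2ω_n) = 0.594.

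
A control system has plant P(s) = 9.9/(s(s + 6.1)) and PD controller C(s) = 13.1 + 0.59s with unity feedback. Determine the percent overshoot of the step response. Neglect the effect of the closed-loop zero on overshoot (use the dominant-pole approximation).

14.5%

Forward path: (13.1 + 0.59s)·9.9/(s(s+6.1)). The closed-loop characteristic equation is s² + (6.1 + 9.9·0.59)s + 9.9·13.1 = 0.
That is s² + 11.94s + 129.7 = 0, so ω_n = 11.39 rad/s and ζ = 11.94/(2·11.39) = 0.5243.
%OS = 100·exp(−πζ/√(1−ζ²)) = 14.5%.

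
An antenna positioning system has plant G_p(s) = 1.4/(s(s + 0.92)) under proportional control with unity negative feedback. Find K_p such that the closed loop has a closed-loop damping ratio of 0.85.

K_p = 0.209

Closed-loop characteristic equation: s² + 0.92s + K_p·1.4 = 0.
So ω_n = √(1.4K_p) and 2ζω_n = 0.92, giving ζ = 0.92/(2√(1.4K_p)).
Setting ζ = 0.85: √(1.4K_p) = 0.92/(2·0.85) = 0.5412, so K_p = 0.2929/1.4 = 0.209.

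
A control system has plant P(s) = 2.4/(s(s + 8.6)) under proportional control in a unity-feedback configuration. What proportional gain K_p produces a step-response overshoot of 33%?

K_p = 69.6

From %OS = 100·exp(−πζ/√(1−ζ²)) = 33%, ζ = −ln(0.33)/√(π²+ln²(0.33)) = 0.3328.
Characteristic equation s² + 8.6s + 2.4K_p = 0 gives ζ = 8.6/(2√(2.4K_p)).
Setting ζ = 0.3328: √(2.4K_p) = 8.6/(2·0.3328) = 12.92, so K_p = 167/2.4 = 69.6.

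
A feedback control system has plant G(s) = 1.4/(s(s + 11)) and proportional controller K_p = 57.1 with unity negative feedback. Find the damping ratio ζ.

With unity feedback the closed-loop characteristic equation is s² + 11s + 57.1·1.4 = s² + 11s + 79.94 = 0.
Matching s² + 2ζω_n s + ω_n²: ω_n = √79.94 = 8.941 rad/s and 2ζω_n = 11, so ζ = 11/(2·8.941) = 0.615.

ζ = 0.615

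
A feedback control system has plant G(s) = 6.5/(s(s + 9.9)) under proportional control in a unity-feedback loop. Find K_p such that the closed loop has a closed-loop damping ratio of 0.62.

Closed-loop characteristic equation: s² + 9.9s + K_p·6.5 = 0.
So ω_n = √(6.5K_p) and 2ζω_n = 9.9, giving ζ = 9.9/(2√(6.5K_p)).
Setting ζ = 0.62: √(6.5K_p) = 9.9/(2·0.62) = 7.984, so K_p = 63.74/6.5 = 9.81.

K_p = 9.81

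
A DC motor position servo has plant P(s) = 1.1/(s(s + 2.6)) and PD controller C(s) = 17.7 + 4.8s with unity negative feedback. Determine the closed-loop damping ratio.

ζ = 0.893

Forward path: (17.7 + 4.8s)·1.1/(s(s+2.6)). The closed-loop characteristic equation is s² + (2.6 + 1.1·4.8)s + 1.1·17.7 = 0.
That is s² + 7.88s + 19.47 = 0, so ω_n = 4.412 rad/s and ζ = 7.88/(2·4.412) = 0.8929.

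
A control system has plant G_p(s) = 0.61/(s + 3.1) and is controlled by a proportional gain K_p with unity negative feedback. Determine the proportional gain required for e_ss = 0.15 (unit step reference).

K_p = 28.8

For a type-0 loop with proportional control, e_ss = 1/(1 + K_p·G_p(0)).
G_p(0) = 0.1968. Require 1/(1 + K_p·0.1968) = 0.15, so 1 + 0.1968·K_p = 6.667.
K_p = (6.667 − 1)/0.1968 = 28.8.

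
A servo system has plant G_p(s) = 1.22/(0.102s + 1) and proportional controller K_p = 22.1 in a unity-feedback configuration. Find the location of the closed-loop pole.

Closed loop: T(s) = K_p·G_p/(1+K_p·G_p) = 26.96/(0.102s + 1 + 26.96), with pole at s = −(1 + 26.96)/0.102 = −274.1.

s = -274.1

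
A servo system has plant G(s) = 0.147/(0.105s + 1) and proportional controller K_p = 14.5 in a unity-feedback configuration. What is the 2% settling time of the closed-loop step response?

Closed loop: T(s) = K_p·G/(1+K_p·G) = 2.131/(0.105s + 1 + 2.131), with pole at s = −(1 + 2.131)/0.105 = −29.82.
τ = 1/29.82 = 0.03353 s, so 2% settling time ≈ 4τ = 0.134 s.

T_s ≈ 0.134 s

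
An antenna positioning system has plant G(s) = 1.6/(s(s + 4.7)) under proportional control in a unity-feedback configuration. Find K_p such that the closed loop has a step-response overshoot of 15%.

From %OS = 100·exp(−πζ/√(1−ζ²)) = 15%, ζ = −ln(0.15)/√(π²+ln²(0.15)) = 0.5169.
Characteristic equation s² + 4.7s + 1.6K_p = 0 gives ζ = 4.7/(2√(1.6K_p)).
Setting ζ = 0.5169: √(1.6K_p) = 4.7/(2·0.5169) = 4.546, so K_p = 20.67/1.6 = 12.9.

K_p = 12.9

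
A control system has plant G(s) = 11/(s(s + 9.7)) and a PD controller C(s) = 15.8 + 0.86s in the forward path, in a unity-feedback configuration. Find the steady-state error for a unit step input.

0

The open loop C(s)G(s) has a pole at the origin (type 1), so the static position error constant is infinite and e_ss = 1/(1+∞) = 0.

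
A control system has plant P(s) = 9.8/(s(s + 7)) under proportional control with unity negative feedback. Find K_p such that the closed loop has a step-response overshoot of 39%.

From %OS = 100·exp(−πζ/√(1−ζ²)) = 39%, ζ = −ln(0.39)/√(π²+ln²(0.39)) = 0.2871.
Characteristic equation s² + 7s + 9.8K_p = 0 gives ζ = 7/(2√(9.8K_p)).
Setting ζ = 0.2871: √(9.8K_p) = 7/(2·0.2871) = 12.19, so K_p = 148.6/9.8 = 15.2.

K_p = 15.2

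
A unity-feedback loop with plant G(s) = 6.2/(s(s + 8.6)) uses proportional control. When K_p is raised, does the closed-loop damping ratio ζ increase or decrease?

ζ = 8.6/(2√(6.2K_p)); increasing K_p raises the denominator, so ζ falls.

decrease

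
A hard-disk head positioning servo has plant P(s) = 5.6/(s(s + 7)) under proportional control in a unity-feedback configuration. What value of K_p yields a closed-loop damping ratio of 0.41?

K_p = 13

Closed-loop characteristic equation: s² + 7s + K_p·5.6 = 0.
So ω_n = √(5.6K_p) and 2ζω_n = 7, giving ζ = 7/(2√(5.6K_p)).
Setting ζ = 0.41: √(5.6K_p) = 7/(2·0.41) = 8.537, so K_p = 72.87/5.6 = 13.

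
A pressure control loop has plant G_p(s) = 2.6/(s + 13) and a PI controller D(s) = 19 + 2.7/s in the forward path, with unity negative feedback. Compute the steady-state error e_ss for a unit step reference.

The open loop D(s)G_p(s) has a pole at the origin (type 1), so the static position error constant is infinite and e_ss = 1/(1+∞) = 0.

0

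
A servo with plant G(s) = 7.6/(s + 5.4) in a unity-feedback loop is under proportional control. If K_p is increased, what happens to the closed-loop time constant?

The closed-loop bandwidth 5.4+K_p·7.6 grows with K_p, so τ shrinks.

decrease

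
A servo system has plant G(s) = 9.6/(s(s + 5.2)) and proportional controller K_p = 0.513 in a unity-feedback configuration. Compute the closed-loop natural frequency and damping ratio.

1 + K_p·G(s) = 0 gives s² + 5.2s + 4.925 = 0.
So ω_n² = 4.925 ⇒ ω_n = 2.219 rad/s, and ζ = 5.2/(2ω_n) = 1.17.

ω_n = 2.22 rad/s, ζ = 1.17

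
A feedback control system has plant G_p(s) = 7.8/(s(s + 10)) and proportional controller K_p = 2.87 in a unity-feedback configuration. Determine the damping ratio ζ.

1 + K_p·G_p(s) = 0 gives s² + 10s + 22.39 = 0.
Matching s² + 2ζω_n s + ω_n²: ω_n = √22.39 = 4.731 rad/s and 2ζω_n = 10, so ζ = 10/(2·4.731) = 1.06.

ζ = 1.06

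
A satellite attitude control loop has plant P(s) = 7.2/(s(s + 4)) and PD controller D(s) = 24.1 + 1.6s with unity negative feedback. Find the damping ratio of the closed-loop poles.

Forward path: (24.1 + 1.6s)·7.2/(s(s+4)). The closed-loop characteristic equation is s² + (4 + 7.2·1.6)s + 7.2·24.1 = 0.
That is s² + 15.52s + 173.5 = 0, so ω_n = 13.17 rad/s and ζ = 15.52/(2·13.17) = 0.5891.

ζ = 0.589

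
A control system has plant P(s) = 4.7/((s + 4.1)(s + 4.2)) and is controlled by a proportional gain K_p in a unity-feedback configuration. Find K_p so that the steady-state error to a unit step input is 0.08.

Steady-state error for a unit step on this type-0 loop is 1/(1 + K_p·P(0)).
P(0) = 0.2729. Require 1/(1 + K_p·0.2729) = 0.08, so 1 + 0.2729·K_p = 12.5.
K_p = (12.5 − 1)/0.2729 = 42.1.

K_p = 42.1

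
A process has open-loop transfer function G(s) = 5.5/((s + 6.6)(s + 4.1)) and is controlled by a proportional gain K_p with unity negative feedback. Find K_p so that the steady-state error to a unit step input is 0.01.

For a type-0 loop with proportional control, e_ss = 1/(1 + K_p·G(0)).
G(0) = 0.2033. Require 1/(1 + K_p·0.2033) = 0.01, so 1 + 0.2033·K_p = 100.
K_p = (100 − 1)/0.2033 = 487.

K_p = 487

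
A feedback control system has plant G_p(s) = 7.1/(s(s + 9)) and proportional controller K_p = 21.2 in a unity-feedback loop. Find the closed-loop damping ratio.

The closed-loop denominator is s(s+9) + 21.2·7.1 = s² + 9s + 150.5.
So ω_n² = 150.5 ⇒ ω_n = 12.27 rad/s, and ζ = 9/(2ω_n) = 0.367.

ζ = 0.367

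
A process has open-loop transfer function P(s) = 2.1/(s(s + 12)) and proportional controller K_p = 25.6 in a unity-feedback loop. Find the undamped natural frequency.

ω_n = 7.33 rad/s

The closed-loop denominator is s(s+12) + 25.6·2.1 = s² + 12s + 53.76.
Matching s² + 2ζω_n s + ω_n²: ω_n = √53.76 = 7.332 rad/s and 2ζω_n = 12, so ζ = 12/(2·7.332) = 0.818.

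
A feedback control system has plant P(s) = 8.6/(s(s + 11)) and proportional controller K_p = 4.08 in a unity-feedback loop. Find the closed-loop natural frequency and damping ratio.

1 + K_p·P(s) = 0 gives s² + 11s + 35.09 = 0.
Matching s² + 2ζω_n s + ω_n²: ω_n = √35.09 = 5.924 rad/s and 2ζω_n = 11, so ζ = 11/(2·5.924) = 0.929.

ω_n = 5.92 rad/s, ζ = 0.929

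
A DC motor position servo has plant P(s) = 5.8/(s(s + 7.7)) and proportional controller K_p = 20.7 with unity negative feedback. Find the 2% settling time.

T_s ≈ 1.04 s

Closed-loop characteristic equation: s² + 7.7s + 120.1 = 0, so ω_n = 10.96 rad/s and ζ = 7.7/(2·10.96) = 0.3514.
2% settling time T_s ≈ 4/(ζω_n) = 4/3.85 = 1.04 s.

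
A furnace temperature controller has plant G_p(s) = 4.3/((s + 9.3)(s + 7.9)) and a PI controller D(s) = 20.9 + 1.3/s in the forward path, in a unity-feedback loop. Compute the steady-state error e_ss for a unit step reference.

0

The open loop D(s)G_p(s) has a pole at the origin (type 1), so the static position error constant is infinite and e_ss = 1/(1+∞) = 0.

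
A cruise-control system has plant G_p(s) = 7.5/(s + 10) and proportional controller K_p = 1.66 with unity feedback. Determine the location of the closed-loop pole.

Closed-loop transfer function: T(s) = K_p·G_p(s)/(1 + K_p·G_p(s)) = 12.45/(s + 10 + 12.45) = 12.45/(s + 22.45).
The closed-loop pole is at s = −22.45.

s = -22.45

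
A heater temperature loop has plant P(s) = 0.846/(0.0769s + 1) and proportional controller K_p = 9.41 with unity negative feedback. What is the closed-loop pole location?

s = -116.5

Closed loop: T(s) = K_p·P/(1+K_p·P) = 7.961/(0.0769s + 1 + 7.961), with pole at s = −(1 + 7.961)/0.0769 = −116.5.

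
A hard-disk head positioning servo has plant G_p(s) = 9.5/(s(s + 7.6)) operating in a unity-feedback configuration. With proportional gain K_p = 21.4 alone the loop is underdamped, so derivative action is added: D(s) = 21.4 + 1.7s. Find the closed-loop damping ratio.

ζ = 0.833

Forward path: (21.4 + 1.7s)·9.5/(s(s+7.6)). The closed-loop characteristic equation is s² + (7.6 + 9.5·1.7)s + 9.5·21.4 = 0.
That is s² + 23.75s + 203.3 = 0, so ω_n = 14.26 rad/s and ζ = 23.75/(2·14.26) = 0.8328.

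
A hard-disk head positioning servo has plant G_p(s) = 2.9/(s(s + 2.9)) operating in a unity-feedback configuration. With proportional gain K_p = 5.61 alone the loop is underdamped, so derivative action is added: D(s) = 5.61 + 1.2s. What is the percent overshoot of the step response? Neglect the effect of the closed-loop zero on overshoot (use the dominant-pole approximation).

1.72%

Forward path: (5.61 + 1.2s)·2.9/(s(s+2.9)). The closed-loop characteristic equation is s² + (2.9 + 2.9·1.2)s + 2.9·5.61 = 0.
That is s² + 6.38s + 16.27 = 0, so ω_n = 4.033 rad/s and ζ = 6.38/(2·4.033) = 0.7909.
%OS = 100·exp(−πζ/√(1−ζ²)) = 1.72%.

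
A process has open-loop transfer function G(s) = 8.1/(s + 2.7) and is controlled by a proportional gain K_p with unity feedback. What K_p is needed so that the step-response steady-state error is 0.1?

K_p = 3

For a type-0 loop with proportional control, e_ss = 1/(1 + K_p·G(0)).
G(0) = 3. Require 1/(1 + K_p·3) = 0.1, so 1 + 3·K_p = 10.
K_p = (10 − 1)/3 = 3.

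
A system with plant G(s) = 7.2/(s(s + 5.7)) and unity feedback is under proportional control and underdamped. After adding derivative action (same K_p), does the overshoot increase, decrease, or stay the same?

decrease

With PD the characteristic equation becomes s² + (a + K·K_d)s + K·K_p = 0; the damping term grows, ζ rises, overshoot falls.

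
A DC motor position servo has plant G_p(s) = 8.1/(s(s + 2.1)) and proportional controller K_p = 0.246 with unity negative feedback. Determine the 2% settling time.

T_s ≈ 3.81 s

Closed-loop characteristic equation: s² + 2.1s + 1.993 = 0, so ω_n = 1.412 rad/s and ζ = 2.1/(2·1.412) = 0.7438.
2% settling time T_s ≈ 4/(ζω_n) = 4/1.05 = 3.81 s.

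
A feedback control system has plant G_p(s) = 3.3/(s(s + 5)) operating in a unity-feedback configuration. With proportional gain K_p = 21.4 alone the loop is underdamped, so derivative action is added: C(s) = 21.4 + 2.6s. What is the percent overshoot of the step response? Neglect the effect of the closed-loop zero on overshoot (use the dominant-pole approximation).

1.35%

Forward path: (21.4 + 2.6s)·3.3/(s(s+5)). The closed-loop characteristic equation is s² + (5 + 3.3·2.6)s + 3.3·21.4 = 0.
That is s² + 13.58s + 70.62 = 0, so ω_n = 8.404 rad/s and ζ = 13.58/(2·8.404) = 0.808.
%OS = 100·exp(−πζ/√(1−ζ²)) = 1.35%.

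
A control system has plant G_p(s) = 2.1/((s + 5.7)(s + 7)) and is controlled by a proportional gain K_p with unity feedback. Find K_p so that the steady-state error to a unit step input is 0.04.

K_p = 456

The loop is type 0, so e_ss(step) = 1/(1 + K_pos) with K_pos = K_p·G_p(0).
G_p(0) = 0.05263. Require 1/(1 + K_p·0.05263) = 0.04, so 1 + 0.05263·K_p = 25.
K_p = (25 − 1)/0.05263 = 456.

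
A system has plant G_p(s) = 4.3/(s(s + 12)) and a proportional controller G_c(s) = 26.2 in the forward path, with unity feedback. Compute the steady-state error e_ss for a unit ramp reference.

0.107

The loop has one pole at the origin (type 1). Velocity error constant K_v = lim_{s→0} s·G_c(s)G_p(s) = 26.2·4.3/12 = 9.388.
Steady-state error to a unit ramp: e_ss = 1/K_v = 0.107.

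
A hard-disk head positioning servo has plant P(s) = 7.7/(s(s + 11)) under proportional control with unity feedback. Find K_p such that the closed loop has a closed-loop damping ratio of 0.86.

K_p = 5.31

Closed-loop characteristic equation: s² + 11s + K_p·7.7 = 0.
So ω_n = √(7.7K_p) and 2ζω_n = 11, giving ζ = 11/(2√(7.7K_p)).
Setting ζ = 0.86: √(7.7K_p) = 11/(2·0.86) = 6.395, so K_p = 40.9/7.7 = 5.31.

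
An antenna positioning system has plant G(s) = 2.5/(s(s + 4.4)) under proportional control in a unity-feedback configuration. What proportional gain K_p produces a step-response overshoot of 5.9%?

From %OS = 100·exp(−πζ/√(1−ζ²)) = 5.9%, ζ = −ln(0.059)/√(π²+ln²(0.059)) = 0.6693.
Characteristic equation s² + 4.4s + 2.5K_p = 0 gives ζ = 4.4/(2√(2.5K_p)).
Setting ζ = 0.6693: √(2.5K_p) = 4.4/(2·0.6693) = 3.287, so K_p = 10.8/2.5 = 4.32.

K_p = 4.32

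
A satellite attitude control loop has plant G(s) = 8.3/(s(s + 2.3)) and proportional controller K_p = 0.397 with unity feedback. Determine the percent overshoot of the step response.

7.64%

Closed-loop characteristic equation: s² + 2.3s + 3.295 = 0, so ω_n = 1.815 rad/s and ζ = 2.3/(2·1.815) = 0.6335.
%OS = 100·exp(−πζ/√(1−ζ²)) = 100·exp(−π·0.6335/√0.5986) = 7.64%.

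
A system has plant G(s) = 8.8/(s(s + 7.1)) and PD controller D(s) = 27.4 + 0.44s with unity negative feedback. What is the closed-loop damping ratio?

ζ = 0.353

Forward path: (27.4 + 0.44s)·8.8/(s(s+7.1)). The closed-loop characteristic equation is s² + (7.1 + 8.8·0.44)s + 8.8·27.4 = 0.
That is s² + 10.97s + 241.1 = 0, so ω_n = 15.53 rad/s and ζ = 10.97/(2·15.53) = 0.3533.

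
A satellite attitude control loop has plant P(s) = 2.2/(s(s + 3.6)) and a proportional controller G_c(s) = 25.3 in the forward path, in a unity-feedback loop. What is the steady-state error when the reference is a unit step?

0

The open loop G_c(s)P(s) has a pole at the origin (type 1), so the static position error constant is infinite and e_ss = 1/(1+∞) = 0.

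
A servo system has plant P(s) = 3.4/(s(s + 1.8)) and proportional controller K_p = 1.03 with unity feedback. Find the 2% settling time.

The closed-loop denominator s² + 1.8s + 3.502 gives ω_n = √3.502 = 1.871 and ζ = 1.8/(2ω_n) = 0.4809.
2% settling time T_s ≈ 4/(ζω_n) = 4/0.9 = 4.44 s.

T_s ≈ 4.44 s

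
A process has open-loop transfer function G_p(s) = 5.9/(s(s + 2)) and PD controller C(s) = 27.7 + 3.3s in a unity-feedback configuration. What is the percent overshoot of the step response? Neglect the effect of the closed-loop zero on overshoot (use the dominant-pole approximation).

0.776%

Forward path: (27.7 + 3.3s)·5.9/(s(s+2)). The closed-loop characteristic equation is s² + (2 + 5.9·3.3)s + 5.9·27.7 = 0.
That is s² + 21.47s + 163.4 = 0, so ω_n = 12.78 rad/s and ζ = 21.47/(2·12.78) = 0.8397.
%OS = 100·exp(−πζ/√(1−ζ²)) = 0.776%.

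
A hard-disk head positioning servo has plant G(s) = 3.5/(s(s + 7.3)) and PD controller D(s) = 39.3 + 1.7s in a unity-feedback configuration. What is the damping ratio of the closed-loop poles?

ζ = 0.565

Forward path: (39.3 + 1.7s)·3.5/(s(s+7.3)). The closed-loop characteristic equation is s² + (7.3 + 3.5·1.7)s + 3.5·39.3 = 0.
That is s² + 13.25s + 137.5 = 0, so ω_n = 11.73 rad/s and ζ = 13.25/(2·11.73) = 0.5649.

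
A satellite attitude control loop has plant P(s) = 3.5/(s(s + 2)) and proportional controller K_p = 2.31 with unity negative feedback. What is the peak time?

T_p = 1.18 s

The closed-loop denominator s² + 2s + 8.085 gives ω_n = √8.085 = 2.843 and ζ = 2/(2ω_n) = 0.3517.
Damped frequency ω_d = ω_n√(1−ζ²) = 2.662 rad/s, so peak time T_p = π/ω_d = 1.18 s.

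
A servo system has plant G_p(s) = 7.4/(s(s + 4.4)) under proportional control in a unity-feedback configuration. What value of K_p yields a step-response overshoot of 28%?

From %OS = 100·exp(−πζ/√(1−ζ²)) = 28%, ζ = −ln(0.28)/√(π²+ln²(0.28)) = 0.3755.
Characteristic equation s² + 4.4s + 7.4K_p = 0 gives ζ = 4.4/(2√(7.4K_p)).
Setting ζ = 0.3755: √(7.4K_p) = 4.4/(2·0.3755) = 5.858, so K_p = 34.32/7.4 = 4.64.

K_p = 4.64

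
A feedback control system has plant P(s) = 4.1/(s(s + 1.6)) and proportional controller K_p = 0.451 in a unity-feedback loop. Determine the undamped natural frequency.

ω_n = 1.36 rad/s

With unity feedback the closed-loop characteristic equation is s² + 1.6s + 0.451·4.1 = s² + 1.6s + 1.849 = 0.
Matching s² + 2ζω_n s + ω_n²: ω_n = √1.849 = 1.36 rad/s and 2ζω_n = 1.6, so ζ = 1.6/(2·1.36) = 0.588.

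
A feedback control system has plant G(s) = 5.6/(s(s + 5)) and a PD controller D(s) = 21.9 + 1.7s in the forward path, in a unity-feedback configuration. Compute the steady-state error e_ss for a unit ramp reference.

The loop has one pole at the origin (type 1). Velocity error constant K_v = lim_{s→0} s·D(s)G(s) = 21.9·5.6/5 = 24.53.
Steady-state error to a unit ramp: e_ss = 1/K_v = 0.0408.

0.0408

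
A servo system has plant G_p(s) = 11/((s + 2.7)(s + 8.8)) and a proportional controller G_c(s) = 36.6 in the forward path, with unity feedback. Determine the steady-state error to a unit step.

0.0557

The loop is type 0. Static position error constant K_pos = G_c(0)·G_p(0) = 36.6·0.463 = 16.94.
Steady-state error to a unit step: e_ss = 1/(1+K_pos) = 1/17.94 = 0.0557.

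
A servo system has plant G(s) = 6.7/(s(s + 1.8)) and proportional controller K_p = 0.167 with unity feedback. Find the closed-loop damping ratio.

With unity feedback the closed-loop characteristic equation is s² + 1.8s + 0.167·6.7 = s² + 1.8s + 1.119 = 0.
So ω_n² = 1.119 ⇒ ω_n = 1.058 rad/s, and ζ = 1.8/(2ω_n) = 0.851.

ζ = 0.851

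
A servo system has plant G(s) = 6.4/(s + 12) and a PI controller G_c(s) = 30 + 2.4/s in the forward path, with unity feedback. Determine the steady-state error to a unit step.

The open loop G_c(s)G(s) has a pole at the origin (type 1), so the static position error constant is infinite and e_ss = 1/(1+∞) = 0.

0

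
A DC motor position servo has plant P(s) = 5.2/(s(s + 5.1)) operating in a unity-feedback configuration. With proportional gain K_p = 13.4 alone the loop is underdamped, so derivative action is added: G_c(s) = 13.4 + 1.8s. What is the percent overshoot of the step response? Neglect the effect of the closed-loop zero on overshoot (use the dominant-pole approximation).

Forward path: (13.4 + 1.8s)·5.2/(s(s+5.1)). The closed-loop characteristic equation is s² + (5.1 + 5.2·1.8)s + 5.2·13.4 = 0.
That is s² + 14.46s + 69.68 = 0, so ω_n = 8.347 rad/s and ζ = 14.46/(2·8.347) = 0.8661.
%OS = 100·exp(−πζ/√(1−ζ²)) = 0.432%.

0.432%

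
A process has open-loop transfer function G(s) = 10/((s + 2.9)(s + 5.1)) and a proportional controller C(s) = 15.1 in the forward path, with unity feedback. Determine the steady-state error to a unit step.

0.0892

The loop is type 0. Static position error constant K_pos = C(0)·G(0) = 15.1·0.6761 = 10.21.
Steady-state error to a unit step: e_ss = 1/(1+K_pos) = 1/11.21 = 0.0892.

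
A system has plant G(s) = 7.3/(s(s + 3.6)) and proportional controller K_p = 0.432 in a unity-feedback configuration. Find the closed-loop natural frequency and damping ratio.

1 + K_p·G(s) = 0 gives s² + 3.6s + 3.154 = 0.
So ω_n² = 3.154 ⇒ ω_n = 1.776 rad/s, and ζ = 3.6/(2ω_n) = 1.01.

ω_n = 1.78 rad/s, ζ = 1.01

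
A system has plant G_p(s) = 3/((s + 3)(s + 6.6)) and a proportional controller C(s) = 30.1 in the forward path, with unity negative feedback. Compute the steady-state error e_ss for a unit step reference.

The loop is type 0. Static position error constant K_pos = C(0)·G_p(0) = 30.1·0.1515 = 4.561.
Steady-state error to a unit step: e_ss = 1/(1+K_pos) = 1/5.561 = 0.18.

0.18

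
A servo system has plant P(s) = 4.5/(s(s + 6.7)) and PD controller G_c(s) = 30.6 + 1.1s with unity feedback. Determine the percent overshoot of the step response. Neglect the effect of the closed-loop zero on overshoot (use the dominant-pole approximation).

Forward path: (30.6 + 1.1s)·4.5/(s(s+6.7)). The closed-loop characteristic equation is s² + (6.7 + 4.5·1.1)s + 4.5·30.6 = 0.
That is s² + 11.65s + 137.7 = 0, so ω_n = 11.73 rad/s and ζ = 11.65/(2·11.73) = 0.4964.
%OS = 100·exp(−πζ/√(1−ζ²)) = 16.6%.

16.6%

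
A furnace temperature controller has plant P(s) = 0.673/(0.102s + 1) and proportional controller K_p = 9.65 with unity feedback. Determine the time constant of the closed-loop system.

τ = 0.0136 s

Closed loop: T(s) = K_p·P/(1+K_p·P) = 6.494/(0.102s + 1 + 6.494), with pole at s = −(1 + 6.494)/0.102 = −73.48.
Closed-loop time constant τ = 1/73.48 = 0.0136 s.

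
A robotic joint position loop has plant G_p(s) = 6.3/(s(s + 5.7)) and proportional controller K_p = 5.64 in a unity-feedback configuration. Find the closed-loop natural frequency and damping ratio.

ω_n = 5.96 rad/s, ζ = 0.478

With unity feedback the closed-loop characteristic equation is s² + 5.7s + 5.64·6.3 = s² + 5.7s + 35.53 = 0.
Matching s² + 2ζω_n s + ω_n²: ω_n = √35.53 = 5.961 rad/s and 2ζω_n = 5.7, so ζ = 5.7/(2·5.961) = 0.478.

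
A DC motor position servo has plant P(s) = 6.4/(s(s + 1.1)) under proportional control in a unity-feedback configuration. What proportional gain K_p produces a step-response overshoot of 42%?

K_p = 0.667

From %OS = 100·exp(−πζ/√(1−ζ²)) = 42%, ζ = −ln(0.42)/√(π²+ln²(0.42)) = 0.2662.
Characteristic equation s² + 1.1s + 6.4K_p = 0 gives ζ = 1.1/(2√(6.4K_p)).
Setting ζ = 0.2662: √(6.4K_p) = 1.1/(2·0.2662) = 2.066, so K_p = 4.27/6.4 = 0.667.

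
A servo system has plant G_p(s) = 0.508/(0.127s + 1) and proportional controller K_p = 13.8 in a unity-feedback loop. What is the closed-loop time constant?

τ = 0.0159 s

Closed loop: T(s) = K_p·G_p/(1+K_p·G_p) = 7.01/(0.127s + 1 + 7.01), with pole at s = −(1 + 7.01)/0.127 = −63.07.
Closed-loop time constant τ = 1/63.07 = 0.0159 s.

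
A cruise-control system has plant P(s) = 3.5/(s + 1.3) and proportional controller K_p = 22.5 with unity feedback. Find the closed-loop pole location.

Closed-loop transfer function: T(s) = K_p·P(s)/(1 + K_p·P(s)) = 78.75/(s + 1.3 + 78.75) = 78.75/(s + 80.05).
The closed-loop pole is at s = −80.05.

s = -80.05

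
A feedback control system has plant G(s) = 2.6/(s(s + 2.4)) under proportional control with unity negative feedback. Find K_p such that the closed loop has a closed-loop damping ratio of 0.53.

Closed-loop characteristic equation: s² + 2.4s + K_p·2.6 = 0.
So ω_n = √(2.6K_p) and 2ζω_n = 2.4, giving ζ = 2.4/(2√(2.6K_p)).
Setting ζ = 0.53: √(2.6K_p) = 2.4/(2·0.53) = 2.264, so K_p = 5.126/2.6 = 1.97.

K_p = 1.97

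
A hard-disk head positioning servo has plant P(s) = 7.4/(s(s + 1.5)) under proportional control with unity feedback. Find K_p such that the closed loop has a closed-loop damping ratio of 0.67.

Closed-loop characteristic equation: s² + 1.5s + K_p·7.4 = 0.
So ω_n = √(7.4K_p) and 2ζω_n = 1.5, giving ζ = 1.5/(2√(7.4K_p)).
Setting ζ = 0.67: √(7.4K_p) = 1.5/(2·0.67) = 1.119, so K_p = 1.253/7.4 = 0.169.

K_p = 0.169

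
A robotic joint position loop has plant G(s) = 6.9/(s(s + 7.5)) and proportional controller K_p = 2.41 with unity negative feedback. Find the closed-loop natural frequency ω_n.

ω_n = 4.08 rad/s

The closed-loop denominator is s(s+7.5) + 2.41·6.9 = s² + 7.5s + 16.63.
So ω_n² = 16.63 ⇒ ω_n = 4.078 rad/s, and ζ = 7.5/(2ω_n) = 0.92.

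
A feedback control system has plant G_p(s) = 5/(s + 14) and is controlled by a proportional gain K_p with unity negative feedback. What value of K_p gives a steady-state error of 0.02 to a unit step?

K_p = 137

For a type-0 loop with proportional control, e_ss = 1/(1 + K_p·G_p(0)).
G_p(0) = 0.3571. Require 1/(1 + K_p·0.3571) = 0.02, so 1 + 0.3571·K_p = 50.
K_p = (50 − 1)/0.3571 = 137.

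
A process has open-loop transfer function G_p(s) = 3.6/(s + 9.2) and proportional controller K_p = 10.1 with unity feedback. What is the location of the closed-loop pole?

Closed-loop transfer function: T(s) = K_p·G_p(s)/(1 + K_p·G_p(s)) = 36.36/(s + 9.2 + 36.36) = 36.36/(s + 45.56).
The closed-loop pole is at s = −45.56.

s = -45.56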